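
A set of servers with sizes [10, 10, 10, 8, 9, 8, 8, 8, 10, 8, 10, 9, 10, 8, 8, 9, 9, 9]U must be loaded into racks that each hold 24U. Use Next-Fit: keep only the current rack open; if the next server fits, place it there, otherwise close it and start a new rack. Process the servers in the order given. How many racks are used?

9 racks

rack 1: place 10U, 14U left
rack 1: place 10U, 4U left
rack 2: place 10U, 14U left
rack 2: place 8U, 6U left
rack 3: place 9U, 15U left
rack 3: place 8U, 7U left
rack 4: place 8U, 16U left
rack 4: place 8U, 8U left
rack 5: place 10U, 14U left
rack 5: place 8U, 6U left
rack 6: place 10U, 14U left
rack 6: place 9U, 5U left
rack 7: place 10U, 14U left
rack 7: place 8U, 6U left
rack 8: place 8U, 16U left
rack 8: place 9U, 7U left
rack 9: place 9U, 15U left
rack 9: place 9U, 6U left
Final racks: [10,10] [10,8] [9,8] [8,8] [10,8] [10,9] [10,8] [8,9] [9,9].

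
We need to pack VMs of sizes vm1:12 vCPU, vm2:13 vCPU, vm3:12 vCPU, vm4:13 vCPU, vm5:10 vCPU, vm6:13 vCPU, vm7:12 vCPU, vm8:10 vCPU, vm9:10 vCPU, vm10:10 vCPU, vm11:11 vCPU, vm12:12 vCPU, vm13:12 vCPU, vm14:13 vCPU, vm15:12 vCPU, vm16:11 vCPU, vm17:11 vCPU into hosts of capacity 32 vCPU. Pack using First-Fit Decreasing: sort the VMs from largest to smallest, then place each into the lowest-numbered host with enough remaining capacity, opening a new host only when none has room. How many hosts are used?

8

Sorted descending: 13, 13, 13, 13, 12, 12, 12, 12, 12, 12, 11, 11, 11, 10, 10, 10, 10.
Put 13 vCPU in host 1; 19 vCPU remain.
Put 13 vCPU in host 1; 6 vCPU remain.
Put 13 vCPU in host 2; 19 vCPU remain.
Put 13 vCPU in host 2; 6 vCPU remain.
Put 12 vCPU in host 3; 20 vCPU remain.
Put 12 vCPU in host 3; 8 vCPU remain.
Put 12 vCPU in host 4; 20 vCPU remain.
Put 12 vCPU in host 4; 8 vCPU remain.
Put 12 vCPU in host 5; 20 vCPU remain.
Put 12 vCPU in host 5; 8 vCPU remain.
Put 11 vCPU in host 6; 21 vCPU remain.
Put 11 vCPU in host 6; 10 vCPU remain.
Put 11 vCPU in host 7; 21 vCPU remain.
Put 10 vCPU in host 6; 0 vCPU remain.
Put 10 vCPU in host 7; 11 vCPU remain.
Put 10 vCPU in host 7; 1 vCPU remain.
Put 10 vCPU in host 8; 22 vCPU remain.
Final hosts: [13,13] [13,13] [12,12] [12,12] [12,12] [11,11,10] [11,10,10] [10].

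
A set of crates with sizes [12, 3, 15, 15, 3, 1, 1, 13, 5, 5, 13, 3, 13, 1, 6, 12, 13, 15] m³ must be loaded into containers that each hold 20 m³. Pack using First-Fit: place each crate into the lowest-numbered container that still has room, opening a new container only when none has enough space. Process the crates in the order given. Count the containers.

9

12 m³ → container 1 (remaining 8 m³)
3 m³ → container 1 (remaining 5 m³)
15 m³ → container 2 (remaining 5 m³)
15 m³ → container 3 (remaining 5 m³)
3 m³ → container 1 (remaining 2 m³)
1 m³ → container 1 (remaining 1 m³)
1 m³ → container 1 (remaining 0 m³)
13 m³ → container 4 (remaining 7 m³)
5 m³ → container 2 (remaining 0 m³)
5 m³ → container 3 (remaining 0 m³)
13 m³ → container 5 (remaining 7 m³)
3 m³ → container 4 (remaining 4 m³)
13 m³ → container 6 (remaining 7 m³)
1 m³ → container 4 (remaining 3 m³)
6 m³ → container 5 (remaining 1 m³)
12 m³ → container 7 (remaining 8 m³)
13 m³ → container 8 (remaining 7 m³)
15 m³ → container 9 (remaining 5 m³)
Final containers: [12,3,3,1,1] [15,5] [15,5] [13,3,1] [13,6] [13] [12] [13] [15].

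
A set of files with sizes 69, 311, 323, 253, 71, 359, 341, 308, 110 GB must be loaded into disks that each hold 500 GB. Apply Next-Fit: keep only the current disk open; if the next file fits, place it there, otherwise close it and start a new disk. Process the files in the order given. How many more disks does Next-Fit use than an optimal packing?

Next-Fit: [69,311] [323] [253,71] [359] [341] [308,110] → 6 disks.
6 files exceed 250 GB (half the capacity), and no two of those can share a disk, so at least 6 disks are needed.
So 6 is already optimal.

0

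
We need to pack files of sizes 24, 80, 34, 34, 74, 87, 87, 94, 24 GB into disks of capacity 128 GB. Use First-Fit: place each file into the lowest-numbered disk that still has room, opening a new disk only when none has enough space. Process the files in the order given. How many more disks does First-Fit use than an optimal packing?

First-Fit: [24,80,24] [34,34] [74] [87] [87] [94] → 6 disks.
Total size 538 GB; any packing needs at least ⌈538/128⌉ = 5 disks.
An optimal packing achieves that bound: [94,34] [87,34] [87,24] [80,24] [74] → 5 disks.
Excess: 6 − 5 = 1.

1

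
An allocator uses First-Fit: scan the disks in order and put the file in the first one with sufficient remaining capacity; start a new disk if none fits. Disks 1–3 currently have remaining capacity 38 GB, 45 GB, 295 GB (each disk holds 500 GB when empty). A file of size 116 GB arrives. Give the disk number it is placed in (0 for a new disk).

3

Disks with room: disk 3 (295 GB).
The first with room is disk 3.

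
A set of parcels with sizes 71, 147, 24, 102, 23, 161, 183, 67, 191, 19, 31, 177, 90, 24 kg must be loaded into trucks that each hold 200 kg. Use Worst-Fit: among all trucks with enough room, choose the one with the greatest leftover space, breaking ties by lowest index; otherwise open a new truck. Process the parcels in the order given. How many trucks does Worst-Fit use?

71 kg → truck 1 (remaining 129 kg)
147 kg → truck 2 (remaining 53 kg)
24 kg → truck 1 (remaining 105 kg)
102 kg → truck 1 (remaining 3 kg)
23 kg → truck 2 (remaining 30 kg)
161 kg → truck 3 (remaining 39 kg)
183 kg → truck 4 (remaining 17 kg)
67 kg → truck 5 (remaining 133 kg)
191 kg → truck 6 (remaining 9 kg)
19 kg → truck 5 (remaining 114 kg)
31 kg → truck 5 (remaining 83 kg)
177 kg → truck 7 (remaining 23 kg)
90 kg → truck 8 (remaining 110 kg)
24 kg → truck 8 (remaining 86 kg)

8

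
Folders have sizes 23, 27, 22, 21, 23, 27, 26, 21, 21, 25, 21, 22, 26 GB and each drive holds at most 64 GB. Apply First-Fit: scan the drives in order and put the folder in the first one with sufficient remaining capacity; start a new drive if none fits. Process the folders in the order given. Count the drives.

Put 23 GB in drive 1; 41 GB remain.
Put 27 GB in drive 1; 14 GB remain.
Put 22 GB in drive 2; 42 GB remain.
Put 21 GB in drive 2; 21 GB remain.
Put 23 GB in drive 3; 41 GB remain.
Put 27 GB in drive 3; 14 GB remain.
Put 26 GB in drive 4; 38 GB remain.
Put 21 GB in drive 2; 0 GB remain.
Put 21 GB in drive 4; 17 GB remain.
Put 25 GB in drive 5; 39 GB remain.
Put 21 GB in drive 5; 18 GB remain.
Put 22 GB in drive 6; 42 GB remain.
Put 26 GB in drive 6; 16 GB remain.

6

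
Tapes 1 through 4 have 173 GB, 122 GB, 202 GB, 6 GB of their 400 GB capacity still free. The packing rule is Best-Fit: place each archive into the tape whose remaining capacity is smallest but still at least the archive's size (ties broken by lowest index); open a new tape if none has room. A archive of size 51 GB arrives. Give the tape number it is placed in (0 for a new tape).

Tapes with room: tape 1 (173 GB), tape 2 (122 GB), tape 3 (202 GB).
Tightest fit is tape 2 with 122 GB free.

2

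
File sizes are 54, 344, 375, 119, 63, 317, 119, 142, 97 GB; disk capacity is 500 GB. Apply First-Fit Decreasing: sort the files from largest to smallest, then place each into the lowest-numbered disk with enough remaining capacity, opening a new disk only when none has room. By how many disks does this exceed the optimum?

0

First-Fit Decreasing: [375,119] [344,142] [317,119,63] [97,54] → 4 disks.
Total size 1630 GB; any packing needs at least ⌈1630/500⌉ = 4 disks.
So 4 is already optimal.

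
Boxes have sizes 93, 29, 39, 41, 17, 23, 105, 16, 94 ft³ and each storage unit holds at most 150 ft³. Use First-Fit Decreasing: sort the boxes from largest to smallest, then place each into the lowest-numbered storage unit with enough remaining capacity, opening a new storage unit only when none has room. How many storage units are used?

4 storage units

Sorted descending: 105, 94, 93, 41, 39, 29, 23, 17, 16.
storage unit 1: place 105 ft³, 45 ft³ left
storage unit 2: place 94 ft³, 56 ft³ left
storage unit 3: place 93 ft³, 57 ft³ left
storage unit 1: place 41 ft³, 4 ft³ left
storage unit 2: place 39 ft³, 17 ft³ left
storage unit 3: place 29 ft³, 28 ft³ left
storage unit 3: place 23 ft³, 5 ft³ left
storage unit 2: place 17 ft³, 0 ft³ left
storage unit 4: place 16 ft³, 134 ft³ left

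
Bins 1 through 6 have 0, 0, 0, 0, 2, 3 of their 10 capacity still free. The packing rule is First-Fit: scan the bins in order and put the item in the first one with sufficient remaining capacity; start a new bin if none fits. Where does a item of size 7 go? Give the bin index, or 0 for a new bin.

0

No bin has ≥ 7 free, so a new bin is opened.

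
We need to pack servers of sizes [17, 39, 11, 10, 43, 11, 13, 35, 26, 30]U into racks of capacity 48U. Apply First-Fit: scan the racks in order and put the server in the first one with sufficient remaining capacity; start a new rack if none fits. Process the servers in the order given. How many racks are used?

7 racks

17U → rack 1 (remaining 31U)
39U → rack 2 (remaining 9U)
11U → rack 1 (remaining 20U)
10U → rack 1 (remaining 10U)
43U → rack 3 (remaining 5U)
11U → rack 4 (remaining 37U)
13U → rack 4 (remaining 24U)
35U → rack 5 (remaining 13U)
26U → rack 6 (remaining 22U)
30U → rack 7 (remaining 18U)
Final racks: [17,11,10] [39] [43] [11,13] [35] [26] [30].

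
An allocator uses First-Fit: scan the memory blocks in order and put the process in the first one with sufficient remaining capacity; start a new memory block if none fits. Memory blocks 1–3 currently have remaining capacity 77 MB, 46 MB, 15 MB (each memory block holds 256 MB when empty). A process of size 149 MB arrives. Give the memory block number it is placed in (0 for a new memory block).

0

No memory block has ≥ 149 MB free, so a new memory block is opened.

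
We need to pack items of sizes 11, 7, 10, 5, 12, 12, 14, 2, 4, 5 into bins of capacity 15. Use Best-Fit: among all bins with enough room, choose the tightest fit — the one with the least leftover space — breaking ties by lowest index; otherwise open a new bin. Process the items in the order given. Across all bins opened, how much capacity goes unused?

8

11 → bin 1 (remaining 4)
7 → bin 2 (remaining 8)
10 → bin 3 (remaining 5)
5 → bin 3 (remaining 0)
12 → bin 4 (remaining 3)
12 → bin 5 (remaining 3)
14 → bin 6 (remaining 1)
2 → bin 4 (remaining 1)
4 → bin 1 (remaining 0)
5 → bin 2 (remaining 3)
6 bins × 15 = 90; used 82; unused 8.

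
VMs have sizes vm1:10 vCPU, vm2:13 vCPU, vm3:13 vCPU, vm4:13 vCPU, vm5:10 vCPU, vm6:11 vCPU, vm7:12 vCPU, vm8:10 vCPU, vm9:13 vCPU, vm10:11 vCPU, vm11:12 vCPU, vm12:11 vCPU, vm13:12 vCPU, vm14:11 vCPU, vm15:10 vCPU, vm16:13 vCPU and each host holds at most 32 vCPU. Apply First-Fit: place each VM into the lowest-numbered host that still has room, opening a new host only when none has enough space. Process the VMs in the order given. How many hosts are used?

8 hosts

Put vm1 (10 vCPU) in host 1; 22 vCPU remain.
Put vm2 (13 vCPU) in host 1; 9 vCPU remain.
Put vm3 (13 vCPU) in host 2; 19 vCPU remain.
Put vm4 (13 vCPU) in host 2; 6 vCPU remain.
Put vm5 (10 vCPU) in host 3; 22 vCPU remain.
Put vm6 (11 vCPU) in host 3; 11 vCPU remain.
Put vm7 (12 vCPU) in host 4; 20 vCPU remain.
Put vm8 (10 vCPU) in host 3; 1 vCPU remain.
Put vm9 (13 vCPU) in host 4; 7 vCPU remain.
Put vm10 (11 vCPU) in host 5; 21 vCPU remain.
Put vm11 (12 vCPU) in host 5; 9 vCPU remain.
Put vm12 (11 vCPU) in host 6; 21 vCPU remain.
Put vm13 (12 vCPU) in host 6; 9 vCPU remain.
Put vm14 (11 vCPU) in host 7; 21 vCPU remain.
Put vm15 (10 vCPU) in host 7; 11 vCPU remain.
Put vm16 (13 vCPU) in host 8; 19 vCPU remain.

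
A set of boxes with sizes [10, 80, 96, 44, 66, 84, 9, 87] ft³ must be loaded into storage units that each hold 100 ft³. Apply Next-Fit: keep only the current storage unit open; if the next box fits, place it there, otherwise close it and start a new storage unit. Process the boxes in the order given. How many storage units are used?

10 ft³ → storage unit 1 (remaining 90 ft³)
80 ft³ → storage unit 1 (remaining 10 ft³)
96 ft³ → storage unit 2 (remaining 4 ft³)
44 ft³ → storage unit 3 (remaining 56 ft³)
66 ft³ → storage unit 4 (remaining 34 ft³)
84 ft³ → storage unit 5 (remaining 16 ft³)
9 ft³ → storage unit 5 (remaining 7 ft³)
87 ft³ → storage unit 6 (remaining 13 ft³)

6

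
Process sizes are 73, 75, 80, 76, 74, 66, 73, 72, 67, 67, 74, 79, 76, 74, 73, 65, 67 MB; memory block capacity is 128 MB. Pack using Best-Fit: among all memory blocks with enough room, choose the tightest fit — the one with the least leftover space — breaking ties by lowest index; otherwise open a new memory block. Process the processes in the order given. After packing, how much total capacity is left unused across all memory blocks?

945

memory block 1: place 73 MB, 55 MB left
memory block 2: place 75 MB, 53 MB left
memory block 3: place 80 MB, 48 MB left
memory block 4: place 76 MB, 52 MB left
memory block 5: place 74 MB, 54 MB left
memory block 6: place 66 MB, 62 MB left
memory block 7: place 73 MB, 55 MB left
memory block 8: place 72 MB, 56 MB left
memory block 9: place 67 MB, 61 MB left
memory block 10: place 67 MB, 61 MB left
memory block 11: place 74 MB, 54 MB left
memory block 12: place 79 MB, 49 MB left
memory block 13: place 76 MB, 52 MB left
memory block 14: place 74 MB, 54 MB left
memory block 15: place 73 MB, 55 MB left
memory block 16: place 65 MB, 63 MB left
memory block 17: place 67 MB, 61 MB left
17 memory blocks × 128 MB = 2176 MB; used 1231 MB; unused 945 MB.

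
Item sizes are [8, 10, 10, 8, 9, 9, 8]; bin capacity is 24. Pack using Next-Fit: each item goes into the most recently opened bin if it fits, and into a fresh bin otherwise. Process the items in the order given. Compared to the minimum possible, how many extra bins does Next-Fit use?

Next-Fit: [8,10] [10,8] [9,9] [8] → 4 bins.
Total size 62; any packing needs at least ⌈62/24⌉ = 3 bins.
An optimal packing achieves that bound: [10,10] [9,9] [8,8,8] → 3 bins.
Excess: 4 − 3 = 1.

1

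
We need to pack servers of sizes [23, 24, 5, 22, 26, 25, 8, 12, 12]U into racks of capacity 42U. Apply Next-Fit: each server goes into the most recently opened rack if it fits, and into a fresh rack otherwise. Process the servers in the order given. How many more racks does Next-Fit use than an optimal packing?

Next-Fit: [23] [24,5] [22] [26] [25,8] [12,12] → 6 racks.
5 servers exceed 21U (half the capacity), and no two of those can share a rack, so at least 5 racks are needed.
An optimal packing achieves that bound: [26,12] [25,12,5] [24,8] [23] [22] → 5 racks.
Excess: 6 − 5 = 1.

1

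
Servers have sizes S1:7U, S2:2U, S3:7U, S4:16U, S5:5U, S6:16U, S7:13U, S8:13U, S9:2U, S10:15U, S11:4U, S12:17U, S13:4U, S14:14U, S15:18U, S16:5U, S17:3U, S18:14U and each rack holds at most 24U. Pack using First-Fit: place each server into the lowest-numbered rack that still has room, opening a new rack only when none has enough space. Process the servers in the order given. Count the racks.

10

S1 (7U) → rack 1 (remaining 17U)
S2 (2U) → rack 1 (remaining 15U)
S3 (7U) → rack 1 (remaining 8U)
S4 (16U) → rack 2 (remaining 8U)
S5 (5U) → rack 1 (remaining 3U)
S6 (16U) → rack 3 (remaining 8U)
S7 (13U) → rack 4 (remaining 11U)
S8 (13U) → rack 5 (remaining 11U)
S9 (2U) → rack 1 (remaining 1U)
S10 (15U) → rack 6 (remaining 9U)
S11 (4U) → rack 2 (remaining 4U)
S12 (17U) → rack 7 (remaining 7U)
S13 (4U) → rack 2 (remaining 0U)
S14 (14U) → rack 8 (remaining 10U)
S15 (18U) → rack 9 (remaining 6U)
S16 (5U) → rack 3 (remaining 3U)
S17 (3U) → rack 3 (remaining 0U)
S18 (14U) → rack 10 (remaining 10U)
Final racks: [7,2,7,5,2] [16,4,4] [16,5,3] [13] [13] [15] [17] [14] [18] [14].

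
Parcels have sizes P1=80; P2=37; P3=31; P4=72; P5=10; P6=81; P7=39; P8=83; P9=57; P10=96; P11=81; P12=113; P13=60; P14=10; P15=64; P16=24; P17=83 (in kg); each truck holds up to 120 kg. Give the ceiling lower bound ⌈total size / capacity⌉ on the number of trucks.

9

Total size = 80 + 37 + 31 + 72 + 10 + 81 + 39 + 83 + 57 + 96 + 81 + 113 + 60 + 10 + 64 + 24 + 83 = 1021 kg.
⌈1021 / 120⌉ = 9.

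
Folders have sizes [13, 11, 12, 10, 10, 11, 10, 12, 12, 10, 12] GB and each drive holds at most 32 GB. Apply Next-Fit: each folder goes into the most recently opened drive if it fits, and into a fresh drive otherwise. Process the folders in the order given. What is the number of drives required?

drive 1: place 13 GB, 19 GB left
drive 1: place 11 GB, 8 GB left
drive 2: place 12 GB, 20 GB left
drive 2: place 10 GB, 10 GB left
drive 2: place 10 GB, 0 GB left
drive 3: place 11 GB, 21 GB left
drive 3: place 10 GB, 11 GB left
drive 4: place 12 GB, 20 GB left
drive 4: place 12 GB, 8 GB left
drive 5: place 10 GB, 22 GB left
drive 5: place 12 GB, 10 GB left
Final drives: [13,11] [12,10,10] [11,10] [12,12] [10,12].

5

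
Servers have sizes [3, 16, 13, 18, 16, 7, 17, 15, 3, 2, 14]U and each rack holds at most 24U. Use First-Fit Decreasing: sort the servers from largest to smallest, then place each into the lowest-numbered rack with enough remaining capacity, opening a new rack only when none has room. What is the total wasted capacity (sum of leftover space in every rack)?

44

Sorted descending: 18, 17, 16, 16, 15, 14, 13, 7, 3, 3, 2.
rack 1: place 18U, 6U left
rack 2: place 17U, 7U left
rack 3: place 16U, 8U left
rack 4: place 16U, 8U left
rack 5: place 15U, 9U left
rack 6: place 14U, 10U left
rack 7: place 13U, 11U left
rack 2: place 7U, 0U left
rack 1: place 3U, 3U left
rack 1: place 3U, 0U left
rack 3: place 2U, 6U left
7 racks × 24U = 168U; used 124U; unused 44U.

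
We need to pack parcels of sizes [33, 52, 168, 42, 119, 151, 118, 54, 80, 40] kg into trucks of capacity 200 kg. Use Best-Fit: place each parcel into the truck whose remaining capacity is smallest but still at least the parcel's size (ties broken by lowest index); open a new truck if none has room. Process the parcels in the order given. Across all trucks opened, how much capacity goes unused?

truck 1: place 33 kg, 167 kg left
truck 1: place 52 kg, 115 kg left
truck 2: place 168 kg, 32 kg left
truck 1: place 42 kg, 73 kg left
truck 3: place 119 kg, 81 kg left
truck 4: place 151 kg, 49 kg left
truck 5: place 118 kg, 82 kg left
truck 1: place 54 kg, 19 kg left
truck 3: place 80 kg, 1 kg left
truck 4: place 40 kg, 9 kg left
5 trucks × 200 kg = 1000 kg; used 857 kg; unused 143 kg.

143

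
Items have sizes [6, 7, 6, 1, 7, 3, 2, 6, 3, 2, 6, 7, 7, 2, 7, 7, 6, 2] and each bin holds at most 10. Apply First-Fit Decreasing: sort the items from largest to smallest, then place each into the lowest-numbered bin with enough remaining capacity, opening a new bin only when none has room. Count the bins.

11

Sorted descending: 7, 7, 7, 7, 7, 7, 6, 6, 6, 6, 6, 3, 3, 2, 2, 2, 2, 1.
Put 7 in bin 1; 3 remain.
Put 7 in bin 2; 3 remain.
Put 7 in bin 3; 3 remain.
Put 7 in bin 4; 3 remain.
Put 7 in bin 5; 3 remain.
Put 7 in bin 6; 3 remain.
Put 6 in bin 7; 4 remain.
Put 6 in bin 8; 4 remain.
Put 6 in bin 9; 4 remain.
Put 6 in bin 10; 4 remain.
Put 6 in bin 11; 4 remain.
Put 3 in bin 1; 0 remain.
Put 3 in bin 2; 0 remain.
Put 2 in bin 3; 1 remain.
Put 2 in bin 4; 1 remain.
Put 2 in bin 5; 1 remain.
Put 2 in bin 6; 1 remain.
Put 1 in bin 3; 0 remain.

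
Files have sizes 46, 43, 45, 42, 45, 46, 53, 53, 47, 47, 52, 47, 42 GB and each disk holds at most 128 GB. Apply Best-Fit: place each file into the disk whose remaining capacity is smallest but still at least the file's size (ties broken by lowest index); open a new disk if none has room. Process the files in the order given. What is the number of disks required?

7

disk 1: place 46 GB, 82 GB left
disk 1: place 43 GB, 39 GB left
disk 2: place 45 GB, 83 GB left
disk 2: place 42 GB, 41 GB left
disk 3: place 45 GB, 83 GB left
disk 3: place 46 GB, 37 GB left
disk 4: place 53 GB, 75 GB left
disk 4: place 53 GB, 22 GB left
disk 5: place 47 GB, 81 GB left
disk 5: place 47 GB, 34 GB left
disk 6: place 52 GB, 76 GB left
disk 6: place 47 GB, 29 GB left
disk 7: place 42 GB, 86 GB left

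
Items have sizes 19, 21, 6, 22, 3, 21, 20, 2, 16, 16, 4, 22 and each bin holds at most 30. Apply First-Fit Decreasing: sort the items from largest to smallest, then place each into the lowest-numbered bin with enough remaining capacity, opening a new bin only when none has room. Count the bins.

8 bins

Sorted descending: 22, 22, 21, 21, 20, 19, 16, 16, 6, 4, 3, 2.
bin 1: place 22, 8 left
bin 2: place 22, 8 left
bin 3: place 21, 9 left
bin 4: place 21, 9 left
bin 5: place 20, 10 left
bin 6: place 19, 11 left
bin 7: place 16, 14 left
bin 8: place 16, 14 left
bin 1: place 6, 2 left
bin 2: place 4, 4 left
bin 2: place 3, 1 left
bin 1: place 2, 0 left
Final bins: [22,6,2] [22,4,3] [21] [21] [20] [19] [16] [16].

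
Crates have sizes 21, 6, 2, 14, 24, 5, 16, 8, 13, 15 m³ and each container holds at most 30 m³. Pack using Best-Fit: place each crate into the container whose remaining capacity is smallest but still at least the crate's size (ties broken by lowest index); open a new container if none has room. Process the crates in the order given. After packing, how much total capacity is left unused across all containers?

container 1: place 21 m³, 9 m³ left
container 1: place 6 m³, 3 m³ left
container 1: place 2 m³, 1 m³ left
container 2: place 14 m³, 16 m³ left
container 3: place 24 m³, 6 m³ left
container 3: place 5 m³, 1 m³ left
container 2: place 16 m³, 0 m³ left
container 4: place 8 m³, 22 m³ left
container 4: place 13 m³, 9 m³ left
container 5: place 15 m³, 15 m³ left
5 containers × 30 m³ = 150 m³; used 124 m³; unused 26 m³.

26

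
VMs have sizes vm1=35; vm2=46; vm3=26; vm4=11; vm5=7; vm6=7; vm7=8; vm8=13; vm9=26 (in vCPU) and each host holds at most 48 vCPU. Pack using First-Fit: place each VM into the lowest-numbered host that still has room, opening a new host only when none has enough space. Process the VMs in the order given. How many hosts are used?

4 hosts

Put vm1 (35 vCPU) in host 1; 13 vCPU remain.
Put vm2 (46 vCPU) in host 2; 2 vCPU remain.
Put vm3 (26 vCPU) in host 3; 22 vCPU remain.
Put vm4 (11 vCPU) in host 1; 2 vCPU remain.
Put vm5 (7 vCPU) in host 3; 15 vCPU remain.
Put vm6 (7 vCPU) in host 3; 8 vCPU remain.
Put vm7 (8 vCPU) in host 3; 0 vCPU remain.
Put vm8 (13 vCPU) in host 4; 35 vCPU remain.
Put vm9 (26 vCPU) in host 4; 9 vCPU remain.
Final hosts: [35,11] [46] [26,7,7,8] [13,26].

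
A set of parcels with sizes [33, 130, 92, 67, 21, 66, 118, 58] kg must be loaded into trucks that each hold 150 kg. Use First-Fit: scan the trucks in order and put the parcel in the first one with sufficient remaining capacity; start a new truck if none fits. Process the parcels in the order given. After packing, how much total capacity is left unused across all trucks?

truck 1: place 33 kg, 117 kg left
truck 2: place 130 kg, 20 kg left
truck 1: place 92 kg, 25 kg left
truck 3: place 67 kg, 83 kg left
truck 1: place 21 kg, 4 kg left
truck 3: place 66 kg, 17 kg left
truck 4: place 118 kg, 32 kg left
truck 5: place 58 kg, 92 kg left
5 trucks × 150 kg = 750 kg; used 585 kg; unused 165 kg.

165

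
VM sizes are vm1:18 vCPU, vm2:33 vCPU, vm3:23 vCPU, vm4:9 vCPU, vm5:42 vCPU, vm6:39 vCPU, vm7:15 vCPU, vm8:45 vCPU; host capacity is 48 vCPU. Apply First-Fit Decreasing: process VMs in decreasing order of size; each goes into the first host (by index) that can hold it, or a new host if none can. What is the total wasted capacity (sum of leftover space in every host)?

Sorted descending: 45, 42, 39, 33, 23, 18, 15, 9.
Put 45 vCPU in host 1; 3 vCPU remain.
Put 42 vCPU in host 2; 6 vCPU remain.
Put 39 vCPU in host 3; 9 vCPU remain.
Put 33 vCPU in host 4; 15 vCPU remain.
Put 23 vCPU in host 5; 25 vCPU remain.
Put 18 vCPU in host 5; 7 vCPU remain.
Put 15 vCPU in host 4; 0 vCPU remain.
Put 9 vCPU in host 3; 0 vCPU remain.
5 hosts × 48 vCPU = 240 vCPU; used 224 vCPU; unused 16 vCPU.

16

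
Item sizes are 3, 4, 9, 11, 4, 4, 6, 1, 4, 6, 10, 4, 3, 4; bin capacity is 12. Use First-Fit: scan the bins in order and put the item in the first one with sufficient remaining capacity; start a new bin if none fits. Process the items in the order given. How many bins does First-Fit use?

bin 1: place 3, 9 left
bin 1: place 4, 5 left
bin 2: place 9, 3 left
bin 3: place 11, 1 left
bin 1: place 4, 1 left
bin 4: place 4, 8 left
bin 4: place 6, 2 left
bin 1: place 1, 0 left
bin 5: place 4, 8 left
bin 5: place 6, 2 left
bin 6: place 10, 2 left
bin 7: place 4, 8 left
bin 2: place 3, 0 left
bin 7: place 4, 4 left
Final bins: [3,4,4,1] [9,3] [11] [4,6] [4,6] [10] [4,4].

7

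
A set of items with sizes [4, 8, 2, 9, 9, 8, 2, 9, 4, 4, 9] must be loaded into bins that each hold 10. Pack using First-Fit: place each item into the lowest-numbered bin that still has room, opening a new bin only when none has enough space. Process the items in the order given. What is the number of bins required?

8 bins

bin 1: place 4, 6 left
bin 2: place 8, 2 left
bin 1: place 2, 4 left
bin 3: place 9, 1 left
bin 4: place 9, 1 left
bin 5: place 8, 2 left
bin 1: place 2, 2 left
bin 6: place 9, 1 left
bin 7: place 4, 6 left
bin 7: place 4, 2 left
bin 8: place 9, 1 left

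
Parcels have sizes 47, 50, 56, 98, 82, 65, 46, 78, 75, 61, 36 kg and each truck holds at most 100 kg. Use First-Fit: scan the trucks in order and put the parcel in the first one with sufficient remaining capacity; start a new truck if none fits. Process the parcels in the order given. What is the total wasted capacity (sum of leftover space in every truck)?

206

truck 1: place 47 kg, 53 kg left
truck 1: place 50 kg, 3 kg left
truck 2: place 56 kg, 44 kg left
truck 3: place 98 kg, 2 kg left
truck 4: place 82 kg, 18 kg left
truck 5: place 65 kg, 35 kg left
truck 6: place 46 kg, 54 kg left
truck 7: place 78 kg, 22 kg left
truck 8: place 75 kg, 25 kg left
truck 9: place 61 kg, 39 kg left
truck 2: place 36 kg, 8 kg left
9 trucks × 100 kg = 900 kg; used 694 kg; unused 206 kg.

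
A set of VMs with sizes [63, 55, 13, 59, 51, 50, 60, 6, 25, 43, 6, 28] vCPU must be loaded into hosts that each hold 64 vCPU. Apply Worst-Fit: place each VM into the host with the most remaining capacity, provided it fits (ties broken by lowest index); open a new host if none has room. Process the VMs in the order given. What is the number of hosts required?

63 vCPU → host 1 (remaining 1 vCPU)
55 vCPU → host 2 (remaining 9 vCPU)
13 vCPU → host 3 (remaining 51 vCPU)
59 vCPU → host 4 (remaining 5 vCPU)
51 vCPU → host 3 (remaining 0 vCPU)
50 vCPU → host 5 (remaining 14 vCPU)
60 vCPU → host 6 (remaining 4 vCPU)
6 vCPU → host 5 (remaining 8 vCPU)
25 vCPU → host 7 (remaining 39 vCPU)
43 vCPU → host 8 (remaining 21 vCPU)
6 vCPU → host 7 (remaining 33 vCPU)
28 vCPU → host 7 (remaining 5 vCPU)
Final hosts: [63] [55] [13,51] [59] [50,6] [60] [25,6,28] [43].

8 hosts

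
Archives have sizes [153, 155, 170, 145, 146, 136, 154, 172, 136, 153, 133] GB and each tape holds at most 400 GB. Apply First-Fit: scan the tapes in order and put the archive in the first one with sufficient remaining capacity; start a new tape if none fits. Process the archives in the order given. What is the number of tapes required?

153 GB → tape 1 (remaining 247 GB)
155 GB → tape 1 (remaining 92 GB)
170 GB → tape 2 (remaining 230 GB)
145 GB → tape 2 (remaining 85 GB)
146 GB → tape 3 (remaining 254 GB)
136 GB → tape 3 (remaining 118 GB)
154 GB → tape 4 (remaining 246 GB)
172 GB → tape 4 (remaining 74 GB)
136 GB → tape 5 (remaining 264 GB)
153 GB → tape 5 (remaining 111 GB)
133 GB → tape 6 (remaining 267 GB)

6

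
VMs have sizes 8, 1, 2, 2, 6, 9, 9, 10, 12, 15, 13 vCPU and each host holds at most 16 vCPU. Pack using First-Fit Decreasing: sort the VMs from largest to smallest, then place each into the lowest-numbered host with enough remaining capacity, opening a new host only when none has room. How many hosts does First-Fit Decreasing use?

Sorted descending: 15, 13, 12, 10, 9, 9, 8, 6, 2, 2, 1.
host 1: place 15 vCPU, 1 vCPU left
host 2: place 13 vCPU, 3 vCPU left
host 3: place 12 vCPU, 4 vCPU left
host 4: place 10 vCPU, 6 vCPU left
host 5: place 9 vCPU, 7 vCPU left
host 6: place 9 vCPU, 7 vCPU left
host 7: place 8 vCPU, 8 vCPU left
host 4: place 6 vCPU, 0 vCPU left
host 2: place 2 vCPU, 1 vCPU left
host 3: place 2 vCPU, 2 vCPU left
host 1: place 1 vCPU, 0 vCPU left

7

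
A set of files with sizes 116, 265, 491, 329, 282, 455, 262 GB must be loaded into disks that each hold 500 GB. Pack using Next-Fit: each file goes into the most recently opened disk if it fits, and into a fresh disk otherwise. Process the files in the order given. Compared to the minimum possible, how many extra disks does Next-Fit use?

0

Next-Fit: [116,265] [491] [329] [282] [455] [262] → 6 disks.
6 files exceed 250 GB (half the capacity), and no two of those can share a disk, so at least 6 disks are needed.
So 6 is already optimal.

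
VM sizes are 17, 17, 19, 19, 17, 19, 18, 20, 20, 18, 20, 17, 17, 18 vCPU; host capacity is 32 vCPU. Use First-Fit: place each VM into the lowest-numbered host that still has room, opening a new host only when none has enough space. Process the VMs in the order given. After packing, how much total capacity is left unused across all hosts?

192

host 1: place 17 vCPU, 15 vCPU left
host 2: place 17 vCPU, 15 vCPU left
host 3: place 19 vCPU, 13 vCPU left
host 4: place 19 vCPU, 13 vCPU left
host 5: place 17 vCPU, 15 vCPU left
host 6: place 19 vCPU, 13 vCPU left
host 7: place 18 vCPU, 14 vCPU left
host 8: place 20 vCPU, 12 vCPU left
host 9: place 20 vCPU, 12 vCPU left
host 10: place 18 vCPU, 14 vCPU left
host 11: place 20 vCPU, 12 vCPU left
host 12: place 17 vCPU, 15 vCPU left
host 13: place 17 vCPU, 15 vCPU left
host 14: place 18 vCPU, 14 vCPU left
14 hosts × 32 vCPU = 448 vCPU; used 256 vCPU; unused 192 vCPU.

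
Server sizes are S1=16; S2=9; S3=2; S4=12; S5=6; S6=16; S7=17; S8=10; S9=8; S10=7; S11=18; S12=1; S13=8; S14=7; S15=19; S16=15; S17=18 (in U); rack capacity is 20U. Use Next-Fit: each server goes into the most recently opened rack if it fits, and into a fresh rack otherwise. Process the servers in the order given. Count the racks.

S1 (16U) → rack 1 (remaining 4U)
S2 (9U) → rack 2 (remaining 11U)
S3 (2U) → rack 2 (remaining 9U)
S4 (12U) → rack 3 (remaining 8U)
S5 (6U) → rack 3 (remaining 2U)
S6 (16U) → rack 4 (remaining 4U)
S7 (17U) → rack 5 (remaining 3U)
S8 (10U) → rack 6 (remaining 10U)
S9 (8U) → rack 6 (remaining 2U)
S10 (7U) → rack 7 (remaining 13U)
S11 (18U) → rack 8 (remaining 2U)
S12 (1U) → rack 8 (remaining 1U)
S13 (8U) → rack 9 (remaining 12U)
S14 (7U) → rack 9 (remaining 5U)
S15 (19U) → rack 10 (remaining 1U)
S16 (15U) → rack 11 (remaining 5U)
S17 (18U) → rack 12 (remaining 2U)
Final racks: [16] [9,2] [12,6] [16] [17] [10,8] [7] [18,1] [8,7] [19] [15] [18].

12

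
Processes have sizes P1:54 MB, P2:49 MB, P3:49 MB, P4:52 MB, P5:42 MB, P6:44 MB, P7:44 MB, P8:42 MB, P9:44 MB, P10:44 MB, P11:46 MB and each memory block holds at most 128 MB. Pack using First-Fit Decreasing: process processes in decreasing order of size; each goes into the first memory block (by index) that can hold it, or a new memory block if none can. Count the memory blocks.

5

Sorted descending: 54, 52, 49, 49, 46, 44, 44, 44, 44, 42, 42.
54 MB → memory block 1 (remaining 74 MB)
52 MB → memory block 1 (remaining 22 MB)
49 MB → memory block 2 (remaining 79 MB)
49 MB → memory block 2 (remaining 30 MB)
46 MB → memory block 3 (remaining 82 MB)
44 MB → memory block 3 (remaining 38 MB)
44 MB → memory block 4 (remaining 84 MB)
44 MB → memory block 4 (remaining 40 MB)
44 MB → memory block 5 (remaining 84 MB)
42 MB → memory block 5 (remaining 42 MB)
42 MB → memory block 5 (remaining 0 MB)
Final memory blocks: [54,52] [49,49] [46,44] [44,44] [44,42,42].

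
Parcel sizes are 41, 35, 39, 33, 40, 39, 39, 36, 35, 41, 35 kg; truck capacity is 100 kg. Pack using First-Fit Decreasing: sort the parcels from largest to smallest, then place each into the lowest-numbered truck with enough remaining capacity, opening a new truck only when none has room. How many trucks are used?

6

Sorted descending: 41, 41, 40, 39, 39, 39, 36, 35, 35, 35, 33.
Put 41 kg in truck 1; 59 kg remain.
Put 41 kg in truck 1; 18 kg remain.
Put 40 kg in truck 2; 60 kg remain.
Put 39 kg in truck 2; 21 kg remain.
Put 39 kg in truck 3; 61 kg remain.
Put 39 kg in truck 3; 22 kg remain.
Put 36 kg in truck 4; 64 kg remain.
Put 35 kg in truck 4; 29 kg remain.
Put 35 kg in truck 5; 65 kg remain.
Put 35 kg in truck 5; 30 kg remain.
Put 33 kg in truck 6; 67 kg remain.
Final trucks: [41,41] [40,39] [39,39] [36,35] [35,35] [33].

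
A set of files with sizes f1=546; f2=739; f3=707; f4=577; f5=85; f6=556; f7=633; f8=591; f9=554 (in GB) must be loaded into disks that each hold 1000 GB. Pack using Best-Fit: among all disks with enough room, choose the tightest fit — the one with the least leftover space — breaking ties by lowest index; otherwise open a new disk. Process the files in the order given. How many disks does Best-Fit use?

disk 1: place f1 (546 GB), 454 GB left
disk 2: place f2 (739 GB), 261 GB left
disk 3: place f3 (707 GB), 293 GB left
disk 4: place f4 (577 GB), 423 GB left
disk 2: place f5 (85 GB), 176 GB left
disk 5: place f6 (556 GB), 444 GB left
disk 6: place f7 (633 GB), 367 GB left
disk 7: place f8 (591 GB), 409 GB left
disk 8: place f9 (554 GB), 446 GB left

8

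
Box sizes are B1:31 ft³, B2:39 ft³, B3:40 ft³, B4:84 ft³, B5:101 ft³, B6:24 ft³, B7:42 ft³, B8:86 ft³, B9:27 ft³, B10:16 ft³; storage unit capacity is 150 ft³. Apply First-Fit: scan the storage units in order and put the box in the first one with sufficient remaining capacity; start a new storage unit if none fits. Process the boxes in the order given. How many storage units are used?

Put B1 (31 ft³) in storage unit 1; 119 ft³ remain.
Put B2 (39 ft³) in storage unit 1; 80 ft³ remain.
Put B3 (40 ft³) in storage unit 1; 40 ft³ remain.
Put B4 (84 ft³) in storage unit 2; 66 ft³ remain.
Put B5 (101 ft³) in storage unit 3; 49 ft³ remain.
Put B6 (24 ft³) in storage unit 1; 16 ft³ remain.
Put B7 (42 ft³) in storage unit 2; 24 ft³ remain.
Put B8 (86 ft³) in storage unit 4; 64 ft³ remain.
Put B9 (27 ft³) in storage unit 3; 22 ft³ remain.
Put B10 (16 ft³) in storage unit 1; 0 ft³ remain.
Final storage units: [31,39,40,24,16] [84,42] [101,27] [86].

4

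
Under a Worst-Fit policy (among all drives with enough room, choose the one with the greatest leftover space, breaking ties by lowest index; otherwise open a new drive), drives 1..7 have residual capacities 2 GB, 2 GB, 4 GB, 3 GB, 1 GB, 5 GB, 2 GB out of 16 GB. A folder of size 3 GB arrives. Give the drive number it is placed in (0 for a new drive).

Drives with room: drive 3 (4 GB), drive 4 (3 GB), drive 6 (5 GB).
Most room is drive 6 with 5 GB free.

6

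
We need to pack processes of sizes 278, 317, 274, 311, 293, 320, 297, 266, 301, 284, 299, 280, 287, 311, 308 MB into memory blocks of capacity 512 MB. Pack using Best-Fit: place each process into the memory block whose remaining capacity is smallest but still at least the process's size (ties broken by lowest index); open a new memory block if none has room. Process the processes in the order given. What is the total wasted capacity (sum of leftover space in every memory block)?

3254

278 MB → memory block 1 (remaining 234 MB)
317 MB → memory block 2 (remaining 195 MB)
274 MB → memory block 3 (remaining 238 MB)
311 MB → memory block 4 (remaining 201 MB)
293 MB → memory block 5 (remaining 219 MB)
320 MB → memory block 6 (remaining 192 MB)
297 MB → memory block 7 (remaining 215 MB)
266 MB → memory block 8 (remaining 246 MB)
301 MB → memory block 9 (remaining 211 MB)
284 MB → memory block 10 (remaining 228 MB)
299 MB → memory block 11 (remaining 213 MB)
280 MB → memory block 12 (remaining 232 MB)
287 MB → memory block 13 (remaining 225 MB)
311 MB → memory block 14 (remaining 201 MB)
308 MB → memory block 15 (remaining 204 MB)
15 memory blocks × 512 MB = 7680 MB; used 4426 MB; unused 3254 MB.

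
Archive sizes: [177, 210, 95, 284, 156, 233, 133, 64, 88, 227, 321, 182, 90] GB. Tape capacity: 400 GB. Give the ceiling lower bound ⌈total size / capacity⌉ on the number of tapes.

6 tapes

Total size = 177 + 210 + 95 + 284 + 156 + 233 + 133 + 64 + 88 + 227 + 321 + 182 + 90 = 2260 GB.
⌈2260 / 400⌉ = 6.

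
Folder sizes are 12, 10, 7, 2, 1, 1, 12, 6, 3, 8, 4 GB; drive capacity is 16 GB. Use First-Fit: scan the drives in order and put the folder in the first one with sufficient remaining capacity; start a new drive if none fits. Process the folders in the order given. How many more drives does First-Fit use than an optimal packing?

First-Fit: [12,2,1,1] [10,6] [7,3,4] [12] [8] → 5 drives.
Total size 66 GB; any packing needs at least ⌈66/16⌉ = 5 drives.
So 5 is already optimal.

0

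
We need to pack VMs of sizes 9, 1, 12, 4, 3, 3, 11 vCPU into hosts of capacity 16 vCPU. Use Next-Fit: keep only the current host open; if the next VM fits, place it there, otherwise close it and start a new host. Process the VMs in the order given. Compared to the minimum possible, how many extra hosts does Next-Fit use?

1

Next-Fit: [9,1] [12,4] [3,3] [11] → 4 hosts.
Total size 43 vCPU; any packing needs at least ⌈43/16⌉ = 3 hosts.
An optimal packing achieves that bound: [12,4] [11,3,1] [9,3] → 3 hosts.
Excess: 4 − 3 = 1.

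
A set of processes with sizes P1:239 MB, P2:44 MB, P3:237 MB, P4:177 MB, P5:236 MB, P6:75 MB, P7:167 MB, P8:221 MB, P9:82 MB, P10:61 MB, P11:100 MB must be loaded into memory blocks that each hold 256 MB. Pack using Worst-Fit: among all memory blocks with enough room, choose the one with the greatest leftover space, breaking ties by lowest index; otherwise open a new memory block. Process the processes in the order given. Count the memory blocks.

Put P1 (239 MB) in memory block 1; 17 MB remain.
Put P2 (44 MB) in memory block 2; 212 MB remain.
Put P3 (237 MB) in memory block 3; 19 MB remain.
Put P4 (177 MB) in memory block 2; 35 MB remain.
Put P5 (236 MB) in memory block 4; 20 MB remain.
Put P6 (75 MB) in memory block 5; 181 MB remain.
Put P7 (167 MB) in memory block 5; 14 MB remain.
Put P8 (221 MB) in memory block 6; 35 MB remain.
Put P9 (82 MB) in memory block 7; 174 MB remain.
Put P10 (61 MB) in memory block 7; 113 MB remain.
Put P11 (100 MB) in memory block 7; 13 MB remain.

7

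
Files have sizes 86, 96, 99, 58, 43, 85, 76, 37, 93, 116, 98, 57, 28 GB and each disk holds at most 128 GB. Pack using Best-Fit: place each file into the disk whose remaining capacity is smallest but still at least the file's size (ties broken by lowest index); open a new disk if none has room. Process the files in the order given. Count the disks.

10 disks

86 GB → disk 1 (remaining 42 GB)
96 GB → disk 2 (remaining 32 GB)
99 GB → disk 3 (remaining 29 GB)
58 GB → disk 4 (remaining 70 GB)
43 GB → disk 4 (remaining 27 GB)
85 GB → disk 5 (remaining 43 GB)
76 GB → disk 6 (remaining 52 GB)
37 GB → disk 1 (remaining 5 GB)
93 GB → disk 7 (remaining 35 GB)
116 GB → disk 8 (remaining 12 GB)
98 GB → disk 9 (remaining 30 GB)
57 GB → disk 10 (remaining 71 GB)
28 GB → disk 3 (remaining 1 GB)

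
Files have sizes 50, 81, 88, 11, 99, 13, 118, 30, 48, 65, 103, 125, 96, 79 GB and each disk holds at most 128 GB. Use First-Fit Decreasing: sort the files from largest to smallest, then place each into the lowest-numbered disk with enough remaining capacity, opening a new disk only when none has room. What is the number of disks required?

9 disks

Sorted descending: 125, 118, 103, 99, 96, 88, 81, 79, 65, 50, 48, 30, 13, 11.
125 GB → disk 1 (remaining 3 GB)
118 GB → disk 2 (remaining 10 GB)
103 GB → disk 3 (remaining 25 GB)
99 GB → disk 4 (remaining 29 GB)
96 GB → disk 5 (remaining 32 GB)
88 GB → disk 6 (remaining 40 GB)
81 GB → disk 7 (remaining 47 GB)
79 GB → disk 8 (remaining 49 GB)
65 GB → disk 9 (remaining 63 GB)
50 GB → disk 9 (remaining 13 GB)
48 GB → disk 8 (remaining 1 GB)
30 GB → disk 5 (remaining 2 GB)
13 GB → disk 3 (remaining 12 GB)
11 GB → disk 3 (remaining 1 GB)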